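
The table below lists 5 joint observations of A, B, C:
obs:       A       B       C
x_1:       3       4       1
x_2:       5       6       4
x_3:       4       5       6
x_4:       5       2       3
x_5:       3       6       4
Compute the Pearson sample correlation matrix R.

Step 1 — column means:
  mean(A) = (3 + 5 + 4 + 5 + 3) / 5 = 20/5 = 4
  mean(B) = (4 + 6 + 5 + 2 + 6) / 5 = 23/5 = 4.6
  mean(C) = (1 + 4 + 6 + 3 + 4) / 5 = 18/5 = 3.6

Step 2 — sample variances and covariances s[i,j] = (1/(n-1)) · Σ_k (x_{k,i} - mean_i) · (x_{k,j} - mean_j), with n-1 = 4:
  s[A,A] = ((-1)·(-1) + (1)·(1) + (0)·(0) + (1)·(1) + (-1)·(-1)) / 4 = 4/4 = 1
  s[A,B] = ((-1)·(-0.6) + (1)·(1.4) + (0)·(0.4) + (1)·(-2.6) + (-1)·(1.4)) / 4 = -2/4 = -0.5
  s[A,C] = ((-1)·(-2.6) + (1)·(0.4) + (0)·(2.4) + (1)·(-0.6) + (-1)·(0.4)) / 4 = 2/4 = 0.5
  s[B,B] = ((-0.6)·(-0.6) + (1.4)·(1.4) + (0.4)·(0.4) + (-2.6)·(-2.6) + (1.4)·(1.4)) / 4 = 11.2/4 = 2.8
  s[B,C] = ((-0.6)·(-2.6) + (1.4)·(0.4) + (0.4)·(2.4) + (-2.6)·(-0.6) + (1.4)·(0.4)) / 4 = 5.2/4 = 1.3
  s[C,C] = ((-2.6)·(-2.6) + (0.4)·(0.4) + (2.4)·(2.4) + (-0.6)·(-0.6) + (0.4)·(0.4)) / 4 = 13.2/4 = 3.3
  Sample standard deviations s_i = √(s[i,i]):
  s(A) = √(1) = 1
  s(B) = √(2.8) = 1.6733
  s(C) = √(3.3) = 1.8166

Step 3 — r_{ij} = s_{ij} / (s_i · s_j):
  r[A,A] = 1 (diagonal).
  r[A,B] = -0.5 / (1 · 1.6733) = -0.5 / 1.6733 = -0.2988
  r[A,C] = 0.5 / (1 · 1.8166) = 0.5 / 1.8166 = 0.2752
  r[B,B] = 1 (diagonal).
  r[B,C] = 1.3 / (1.6733 · 1.8166) = 1.3 / 3.0397 = 0.4277
  r[C,C] = 1 (diagonal).

R is symmetric with unit diagonal. Assembling:

R = [[1, -0.2988, 0.2752],
 [-0.2988, 1, 0.4277],
 [0.2752, 0.4277, 1]]


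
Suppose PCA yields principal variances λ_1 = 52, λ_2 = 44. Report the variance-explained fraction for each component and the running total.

Step 1 — total variance = trace(Sigma) = Σ λ_i = 52 + 44 = 96.

Step 2 — fraction explained by component i = λ_i / Σ λ:
  PC1: 52/96 = 0.5417
  PC2: 44/96 = 0.4583

Step 3 — cumulative fraction after k components = (λ_1 + ... + λ_k) / Σ λ:
  k = 1: 52/96 = 0.5417
  k = 2: (52 + 44)/96 = 96/96 = 1

Summary (fraction, with percent):

explained: PC1 0.5417 (54.17%), PC2 0.4583 (45.83%);  cumulative: 0.5417, 1


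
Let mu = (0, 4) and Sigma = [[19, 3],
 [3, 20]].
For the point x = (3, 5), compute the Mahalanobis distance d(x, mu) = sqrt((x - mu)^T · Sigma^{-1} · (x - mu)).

Step 1 — centre the observation: (x - mu) = (3, 1).

Step 2 — invert Sigma. det(Sigma) = 19·20 - (3)² = 371.
  Sigma^{-1} = (1/det) · [[d, -b], [-b, a]] = [[0.0539, -0.0081],
 [-0.0081, 0.0512]].

Step 3 — form the quadratic (x - mu)^T · Sigma^{-1} · (x - mu):
  Sigma^{-1} · (x - mu) = (0.1536, 0.027).
  (x - mu)^T · [Sigma^{-1} · (x - mu)] = (3)·(0.1536) + (1)·(0.027) = 0.4879.

Step 4 — take square root: d = √(0.4879) ≈ 0.6985.

d(x, mu) = √(0.4879) ≈ 0.6985


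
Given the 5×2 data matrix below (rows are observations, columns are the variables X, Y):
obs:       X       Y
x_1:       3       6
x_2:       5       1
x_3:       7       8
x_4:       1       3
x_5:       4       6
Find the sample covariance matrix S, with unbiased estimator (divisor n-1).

Step 1 — column means:
  mean(X) = (3 + 5 + 7 + 1 + 4) / 5 = 20/5 = 4
  mean(Y) = (6 + 1 + 8 + 3 + 6) / 5 = 24/5 = 4.8

Step 2 — sample covariance S[i,j] = (1/(n-1)) · Σ_k (x_{k,i} - mean_i) · (x_{k,j} - mean_j), with n-1 = 4.
  S[X,X] = ((-1)·(-1) + (1)·(1) + (3)·(3) + (-3)·(-3) + (0)·(0)) / 4 = 20/4 = 5
  S[X,Y] = ((-1)·(1.2) + (1)·(-3.8) + (3)·(3.2) + (-3)·(-1.8) + (0)·(1.2)) / 4 = 10/4 = 2.5
  S[Y,Y] = ((1.2)·(1.2) + (-3.8)·(-3.8) + (3.2)·(3.2) + (-1.8)·(-1.8) + (1.2)·(1.2)) / 4 = 30.8/4 = 7.7

S is symmetric (S[j,i] = S[i,j]). Assembling:

S = [[5, 2.5],
 [2.5, 7.7]]


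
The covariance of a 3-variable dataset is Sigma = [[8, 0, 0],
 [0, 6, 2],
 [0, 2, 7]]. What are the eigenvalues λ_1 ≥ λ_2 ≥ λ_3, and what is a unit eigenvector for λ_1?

Step 1 — characteristic polynomial p(λ) = det(λI - Sigma) = λ³ - tr·λ² + c_1·λ - det, where tr = trace, c_1 = sum of the principal 2×2 minors, det = det(Sigma):
  tr = 8 + 6 + 7 = 21,
  c_1 = (8·6 - (0)²) + (8·7 - (0)²) + (6·7 - (2)²) = 48 + 56 + 38 = 142,
  det = 8·(6·7 - (2)²) - (0)·((0)·7 - (2)·(0)) + (0)·((0)·(2) - 6·(0)) = 8·(38) - (0)·(0) + (0)·(0) = 304.
  So p(λ) = λ³ - 21λ² + 142λ - 304.
Step 2 — look for an integer root (rational root theorem: any rational root is an integer divisor of 304). Testing λ = 8:
  p(8) = 512 - 1344 + 1136 - 304 = 0  ✓
  Dividing out (λ - 8): p(λ) = (λ - 8)(λ² - 13λ + 38).
Step 3 — remaining eigenvalues from the quadratic λ² - 13λ + 38 = 0:
  Δ = 13² - 4·38 = 169 - 152 = 17,  λ = (13 ± √17)/2 = (13 ± 4.1231)/2 ≈ 8.5616 or 4.4384.
  Sorted: λ_1 = 8.5616,  λ_2 = 8,  λ_3 = 4.4384  (check: sum = 21 = tr ✓).

Step 4 — unit eigenvector for λ_1 ≈ 8.5616: v spans the null space of (Sigma - λ_1 I), whose rows are
  r_1 = (-0.5616, 0, 0),  r_2 = (0, -2.5616, 2),  r_3 = (0, 2, -1.5616).
  v is orthogonal to every row, so take v ∝ r_1 × r_2 = ((0)·(2) - (0)·(-2.5616), (0)·(0) - (-0.5616)·(2), (-0.5616)·(-2.5616) - (0)·(0)) ≈ (0, 1.1231, 1.4384).
  Let u = (0, 1.1231, 1.4384).
  ||u|| = √((0)² + (1.1231)² + (1.4384)²) = √(3.3305) ≈ 1.825,  v_1 = u/||u|| ≈ (0, 0.6154, 0.7882) (||v_1|| = 1).

λ_1 = 8.5616,  λ_2 = 8,  λ_3 = 4.4384;  v_1 ≈ (0, 0.6154, 0.7882)


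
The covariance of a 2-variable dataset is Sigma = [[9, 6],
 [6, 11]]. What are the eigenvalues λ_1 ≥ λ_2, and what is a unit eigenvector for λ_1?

Step 1 — characteristic polynomial of 2×2 Sigma:
  det(Sigma - λI) = λ² - trace · λ + det = 0.
  trace = 9 + 11 = 20, det = 9·11 - (6)² = 63.
Step 2 — discriminant:
  Δ = trace² - 4·det = 400 - 252 = 148.
Step 3 — eigenvalues:
  λ = (trace ± √Δ)/2 = (20 ± 12.1655)/2,
  λ_1 = 16.0828,  λ_2 = 3.9172.

Step 4 — unit eigenvector for λ_1: solve (Sigma - λ_1 I)v = 0. First row:
  (9 - 16.0828)·v_x + (6)·v_y = 0, i.e. (-7.0828)·v_x + (6)·v_y = 0,
  so v ∝ (b, λ_1 - a) = (6, 7.0828) = u.
  ||u|| = √((6)² + (7.0828)²) = √(86.1655) ≈ 9.2825,
  v_1 = u/||u|| ≈ (0.6464, 0.763) (||v_1|| = 1).

λ_1 = 16.0828,  λ_2 = 3.9172;  v_1 ≈ (0.6464, 0.763)


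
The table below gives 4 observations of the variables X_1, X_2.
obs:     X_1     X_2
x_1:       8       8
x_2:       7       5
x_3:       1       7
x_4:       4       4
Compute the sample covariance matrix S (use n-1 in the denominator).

Step 1 — column means:
  mean(X_1) = (8 + 7 + 1 + 4) / 4 = 20/4 = 5
  mean(X_2) = (8 + 5 + 7 + 4) / 4 = 24/4 = 6

Step 2 — sample covariance S[i,j] = (1/(n-1)) · Σ_k (x_{k,i} - mean_i) · (x_{k,j} - mean_j), with n-1 = 3.
  S[X_1,X_1] = ((3)·(3) + (2)·(2) + (-4)·(-4) + (-1)·(-1)) / 3 = 30/3 = 10
  S[X_1,X_2] = ((3)·(2) + (2)·(-1) + (-4)·(1) + (-1)·(-2)) / 3 = 2/3 = 0.6667
  S[X_2,X_2] = ((2)·(2) + (-1)·(-1) + (1)·(1) + (-2)·(-2)) / 3 = 10/3 = 3.3333

S is symmetric (S[j,i] = S[i,j]). Assembling:

S = [[10, 0.6667],
 [0.6667, 3.3333]]


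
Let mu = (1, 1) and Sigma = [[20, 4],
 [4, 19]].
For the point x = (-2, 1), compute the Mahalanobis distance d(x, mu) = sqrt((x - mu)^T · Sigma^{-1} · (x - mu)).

Step 1 — centre the observation: (x - mu) = (-3, 0).

Step 2 — invert Sigma. det(Sigma) = 20·19 - (4)² = 364.
  Sigma^{-1} = (1/det) · [[d, -b], [-b, a]] = [[0.0522, -0.011],
 [-0.011, 0.0549]].

Step 3 — form the quadratic (x - mu)^T · Sigma^{-1} · (x - mu):
  Sigma^{-1} · (x - mu) = (-0.1566, 0.033).
  (x - mu)^T · [Sigma^{-1} · (x - mu)] = (-3)·(-0.1566) + (0)·(0.033) = 0.4698.

Step 4 — take square root: d = √(0.4698) ≈ 0.6854.

d(x, mu) = √(0.4698) ≈ 0.6854


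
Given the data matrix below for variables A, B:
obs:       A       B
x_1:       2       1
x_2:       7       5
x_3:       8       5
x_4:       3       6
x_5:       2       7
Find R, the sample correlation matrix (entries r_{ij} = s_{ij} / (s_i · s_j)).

Step 1 — column means:
  mean(A) = (2 + 7 + 8 + 3 + 2) / 5 = 22/5 = 4.4
  mean(B) = (1 + 5 + 5 + 6 + 7) / 5 = 24/5 = 4.8

Step 2 — sample variances and covariances s[i,j] = (1/(n-1)) · Σ_k (x_{k,i} - mean_i) · (x_{k,j} - mean_j), with n-1 = 4:
  s[A,A] = ((-2.4)·(-2.4) + (2.6)·(2.6) + (3.6)·(3.6) + (-1.4)·(-1.4) + (-2.4)·(-2.4)) / 4 = 33.2/4 = 8.3
  s[A,B] = ((-2.4)·(-3.8) + (2.6)·(0.2) + (3.6)·(0.2) + (-1.4)·(1.2) + (-2.4)·(2.2)) / 4 = 3.4/4 = 0.85
  s[B,B] = ((-3.8)·(-3.8) + (0.2)·(0.2) + (0.2)·(0.2) + (1.2)·(1.2) + (2.2)·(2.2)) / 4 = 20.8/4 = 5.2
  Sample standard deviations s_i = √(s[i,i]):
  s(A) = √(8.3) = 2.881
  s(B) = √(5.2) = 2.2804

Step 3 — r_{ij} = s_{ij} / (s_i · s_j):
  r[A,A] = 1 (diagonal).
  r[A,B] = 0.85 / (2.881 · 2.2804) = 0.85 / 6.5696 = 0.1294
  r[B,B] = 1 (diagonal).

R is symmetric with unit diagonal. Assembling:

R = [[1, 0.1294],
 [0.1294, 1]]


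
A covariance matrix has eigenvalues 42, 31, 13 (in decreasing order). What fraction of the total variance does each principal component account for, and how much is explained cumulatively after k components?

Step 1 — total variance = trace(Sigma) = Σ λ_i = 42 + 31 + 13 = 86.

Step 2 — fraction explained by component i = λ_i / Σ λ:
  PC1: 42/86 = 0.4884
  PC2: 31/86 = 0.3605
  PC3: 13/86 = 0.1512

Step 3 — cumulative fraction after k components = (λ_1 + ... + λ_k) / Σ λ:
  k = 1: 42/86 = 0.4884
  k = 2: (42 + 31)/86 = 73/86 = 0.8488
  k = 3: (42 + 31 + 13)/86 = 86/86 = 1

Summary (fraction, with percent):

explained: PC1 0.4884 (48.84%), PC2 0.3605 (36.05%), PC3 0.1512 (15.12%);  cumulative: 0.4884, 0.8488, 1


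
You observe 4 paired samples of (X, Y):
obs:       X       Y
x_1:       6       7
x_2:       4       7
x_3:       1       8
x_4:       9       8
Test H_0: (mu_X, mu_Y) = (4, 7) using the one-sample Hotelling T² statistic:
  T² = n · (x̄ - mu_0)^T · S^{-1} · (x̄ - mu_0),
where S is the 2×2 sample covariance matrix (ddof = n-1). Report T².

Step 1 — sample mean vector:
  mean(X) = (6 + 4 + 1 + 9) / 4 = 20/4 = 5
  mean(Y) = (7 + 7 + 8 + 8) / 4 = 30/4 = 7.5
  x̄ = (5, 7.5),  deviation x̄ - mu_0 = (5, 7.5) - (4, 7) = (1, 0.5).

Step 2 — sample covariance matrix, S[i,j] = (1/(n-1)) · Σ_k (x_{k,i} - mean_i) · (x_{k,j} - mean_j), divisor n-1 = 3:
  S[X,X] = ((1)·(1) + (-1)·(-1) + (-4)·(-4) + (4)·(4)) / 3 = 34/3 = 11.3333
  S[X,Y] = ((1)·(-0.5) + (-1)·(-0.5) + (-4)·(0.5) + (4)·(0.5)) / 3 = 0/3 = 0
  S[Y,Y] = ((-0.5)·(-0.5) + (-0.5)·(-0.5) + (0.5)·(0.5) + (0.5)·(0.5)) / 3 = 1/3 = 0.3333
  S = [[11.3333, 0],
 [0, 0.3333]].

Step 3 — invert S. det(S) = 11.3333·0.3333 - (0)² = 3.7778.
  S^{-1} = (1/det) · [[d, -b], [-b, a]] = [[0.0882, 0],
 [0, 3]].

Step 4 — quadratic form (x̄ - mu_0)^T · S^{-1} · (x̄ - mu_0):
  S^{-1} · (x̄ - mu_0) = (0.0882, 1.5),
  (x̄ - mu_0)^T · [...] = (1)·(0.0882) + (0.5)·(1.5) = 0.8382.

Step 5 — scale by n: T² = 4 · 0.8382 = 3.3529.

T² ≈ 3.3529


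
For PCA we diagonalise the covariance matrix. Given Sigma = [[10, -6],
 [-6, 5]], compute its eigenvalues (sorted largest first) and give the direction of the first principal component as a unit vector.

Step 1 — characteristic polynomial of 2×2 Sigma:
  det(Sigma - λI) = λ² - trace · λ + det = 0.
  trace = 10 + 5 = 15, det = 10·5 - (-6)² = 14.
Step 2 — discriminant:
  Δ = trace² - 4·det = 225 - 56 = 169.
Step 3 — eigenvalues:
  λ = (trace ± √Δ)/2 = (15 ± 13)/2,
  λ_1 = 14,  λ_2 = 1.

Step 4 — unit eigenvector for λ_1: solve (Sigma - λ_1 I)v = 0. First row:
  (10 - 14)·v_x + (-6)·v_y = 0, i.e. (-4)·v_x + (-6)·v_y = 0,
  so v ∝ (b, λ_1 - a) = (-6, 4); multiply by -1 so the first entry is positive: u = (6, -4).
  ||u|| = √((6)² + (-4)²) = √(52) ≈ 7.2111,
  v_1 = u/||u|| ≈ (0.8321, -0.5547) (||v_1|| = 1).

λ_1 = 14,  λ_2 = 1;  v_1 ≈ (0.8321, -0.5547)


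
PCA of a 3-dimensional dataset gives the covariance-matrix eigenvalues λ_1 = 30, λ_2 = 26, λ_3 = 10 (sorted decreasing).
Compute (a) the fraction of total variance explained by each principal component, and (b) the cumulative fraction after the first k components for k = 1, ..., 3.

Step 1 — total variance = trace(Sigma) = Σ λ_i = 30 + 26 + 10 = 66.

Step 2 — fraction explained by component i = λ_i / Σ λ:
  PC1: 30/66 = 0.4545
  PC2: 26/66 = 0.3939
  PC3: 10/66 = 0.1515

Step 3 — cumulative fraction after k components = (λ_1 + ... + λ_k) / Σ λ:
  k = 1: 30/66 = 0.4545
  k = 2: (30 + 26)/66 = 56/66 = 0.8485
  k = 3: (30 + 26 + 10)/66 = 66/66 = 1

Summary (fraction, with percent):

explained: PC1 0.4545 (45.45%), PC2 0.3939 (39.39%), PC3 0.1515 (15.15%);  cumulative: 0.4545, 0.8485, 1


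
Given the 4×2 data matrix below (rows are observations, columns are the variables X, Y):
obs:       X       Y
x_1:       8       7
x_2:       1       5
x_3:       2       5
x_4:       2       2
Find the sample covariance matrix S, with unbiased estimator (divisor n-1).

Step 1 — column means:
  mean(X) = (8 + 1 + 2 + 2) / 4 = 13/4 = 3.25
  mean(Y) = (7 + 5 + 5 + 2) / 4 = 19/4 = 4.75

Step 2 — sample covariance S[i,j] = (1/(n-1)) · Σ_k (x_{k,i} - mean_i) · (x_{k,j} - mean_j), with n-1 = 3.
  S[X,X] = ((4.75)·(4.75) + (-2.25)·(-2.25) + (-1.25)·(-1.25) + (-1.25)·(-1.25)) / 3 = 30.75/3 = 10.25
  S[X,Y] = ((4.75)·(2.25) + (-2.25)·(0.25) + (-1.25)·(0.25) + (-1.25)·(-2.75)) / 3 = 13.25/3 = 4.4167
  S[Y,Y] = ((2.25)·(2.25) + (0.25)·(0.25) + (0.25)·(0.25) + (-2.75)·(-2.75)) / 3 = 12.75/3 = 4.25

S is symmetric (S[j,i] = S[i,j]). Assembling:

S = [[10.25, 4.4167],
 [4.4167, 4.25]]


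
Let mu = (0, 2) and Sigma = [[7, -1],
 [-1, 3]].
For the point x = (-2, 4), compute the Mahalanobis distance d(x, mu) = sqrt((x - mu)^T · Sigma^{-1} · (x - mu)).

Step 1 — centre the observation: (x - mu) = (-2, 2).

Step 2 — invert Sigma. det(Sigma) = 7·3 - (-1)² = 20.
  Sigma^{-1} = (1/det) · [[d, -b], [-b, a]] = [[0.15, 0.05],
 [0.05, 0.35]].

Step 3 — form the quadratic (x - mu)^T · Sigma^{-1} · (x - mu):
  Sigma^{-1} · (x - mu) = (-0.2, 0.6).
  (x - mu)^T · [Sigma^{-1} · (x - mu)] = (-2)·(-0.2) + (2)·(0.6) = 1.6.

Step 4 — take square root: d = √(1.6) ≈ 1.2649.

d(x, mu) = √(1.6) ≈ 1.2649


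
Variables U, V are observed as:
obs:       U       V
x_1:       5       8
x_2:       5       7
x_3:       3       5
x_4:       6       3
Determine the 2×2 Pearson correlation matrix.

Step 1 — column means:
  mean(U) = (5 + 5 + 3 + 6) / 4 = 19/4 = 4.75
  mean(V) = (8 + 7 + 5 + 3) / 4 = 23/4 = 5.75

Step 2 — sample variances and covariances s[i,j] = (1/(n-1)) · Σ_k (x_{k,i} - mean_i) · (x_{k,j} - mean_j), with n-1 = 3:
  s[U,U] = ((0.25)·(0.25) + (0.25)·(0.25) + (-1.75)·(-1.75) + (1.25)·(1.25)) / 3 = 4.75/3 = 1.5833
  s[U,V] = ((0.25)·(2.25) + (0.25)·(1.25) + (-1.75)·(-0.75) + (1.25)·(-2.75)) / 3 = -1.25/3 = -0.4167
  s[V,V] = ((2.25)·(2.25) + (1.25)·(1.25) + (-0.75)·(-0.75) + (-2.75)·(-2.75)) / 3 = 14.75/3 = 4.9167
  Sample standard deviations s_i = √(s[i,i]):
  s(U) = √(1.5833) = 1.2583
  s(V) = √(4.9167) = 2.2174

Step 3 — r_{ij} = s_{ij} / (s_i · s_j):
  r[U,U] = 1 (diagonal).
  r[U,V] = -0.4167 / (1.2583 · 2.2174) = -0.4167 / 2.7901 = -0.1493
  r[V,V] = 1 (diagonal).

R is symmetric with unit diagonal. Assembling:

R = [[1, -0.1493],
 [-0.1493, 1]]


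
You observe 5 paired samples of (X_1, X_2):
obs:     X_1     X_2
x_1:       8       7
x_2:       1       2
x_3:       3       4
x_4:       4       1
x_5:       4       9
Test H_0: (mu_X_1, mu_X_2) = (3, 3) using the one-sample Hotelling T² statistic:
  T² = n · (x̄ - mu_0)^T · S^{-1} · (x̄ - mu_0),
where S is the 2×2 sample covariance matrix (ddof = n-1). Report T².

Step 1 — sample mean vector:
  mean(X_1) = (8 + 1 + 3 + 4 + 4) / 5 = 20/5 = 4
  mean(X_2) = (7 + 2 + 4 + 1 + 9) / 5 = 23/5 = 4.6
  x̄ = (4, 4.6),  deviation x̄ - mu_0 = (4, 4.6) - (3, 3) = (1, 1.6).

Step 2 — sample covariance matrix, S[i,j] = (1/(n-1)) · Σ_k (x_{k,i} - mean_i) · (x_{k,j} - mean_j), divisor n-1 = 4:
  S[X_1,X_1] = ((4)·(4) + (-3)·(-3) + (-1)·(-1) + (0)·(0) + (0)·(0)) / 4 = 26/4 = 6.5
  S[X_1,X_2] = ((4)·(2.4) + (-3)·(-2.6) + (-1)·(-0.6) + (0)·(-3.6) + (0)·(4.4)) / 4 = 18/4 = 4.5
  S[X_2,X_2] = ((2.4)·(2.4) + (-2.6)·(-2.6) + (-0.6)·(-0.6) + (-3.6)·(-3.6) + (4.4)·(4.4)) / 4 = 45.2/4 = 11.3
  S = [[6.5, 4.5],
 [4.5, 11.3]].

Step 3 — invert S. det(S) = 6.5·11.3 - (4.5)² = 53.2.
  S^{-1} = (1/det) · [[d, -b], [-b, a]] = [[0.2124, -0.0846],
 [-0.0846, 0.1222]].

Step 4 — quadratic form (x̄ - mu_0)^T · S^{-1} · (x̄ - mu_0):
  S^{-1} · (x̄ - mu_0) = (0.0771, 0.1109),
  (x̄ - mu_0)^T · [...] = (1)·(0.0771) + (1.6)·(0.1109) = 0.2545.

Step 5 — scale by n: T² = 5 · 0.2545 = 1.2726.

T² ≈ 1.2726


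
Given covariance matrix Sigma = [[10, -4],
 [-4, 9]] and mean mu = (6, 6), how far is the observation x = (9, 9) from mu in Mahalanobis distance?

Step 1 — centre the observation: (x - mu) = (3, 3).

Step 2 — invert Sigma. det(Sigma) = 10·9 - (-4)² = 74.
  Sigma^{-1} = (1/det) · [[d, -b], [-b, a]] = [[0.1216, 0.0541],
 [0.0541, 0.1351]].

Step 3 — form the quadratic (x - mu)^T · Sigma^{-1} · (x - mu):
  Sigma^{-1} · (x - mu) = (0.527, 0.5676).
  (x - mu)^T · [Sigma^{-1} · (x - mu)] = (3)·(0.527) + (3)·(0.5676) = 3.2838.

Step 4 — take square root: d = √(3.2838) ≈ 1.8121.

d(x, mu) = √(3.2838) ≈ 1.8121


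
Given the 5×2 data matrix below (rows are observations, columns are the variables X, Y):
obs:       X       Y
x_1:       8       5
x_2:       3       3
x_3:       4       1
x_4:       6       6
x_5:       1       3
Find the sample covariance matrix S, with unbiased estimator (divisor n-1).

Step 1 — column means:
  mean(X) = (8 + 3 + 4 + 6 + 1) / 5 = 22/5 = 4.4
  mean(Y) = (5 + 3 + 1 + 6 + 3) / 5 = 18/5 = 3.6

Step 2 — sample covariance S[i,j] = (1/(n-1)) · Σ_k (x_{k,i} - mean_i) · (x_{k,j} - mean_j), with n-1 = 4.
  S[X,X] = ((3.6)·(3.6) + (-1.4)·(-1.4) + (-0.4)·(-0.4) + (1.6)·(1.6) + (-3.4)·(-3.4)) / 4 = 29.2/4 = 7.3
  S[X,Y] = ((3.6)·(1.4) + (-1.4)·(-0.6) + (-0.4)·(-2.6) + (1.6)·(2.4) + (-3.4)·(-0.6)) / 4 = 12.8/4 = 3.2
  S[Y,Y] = ((1.4)·(1.4) + (-0.6)·(-0.6) + (-2.6)·(-2.6) + (2.4)·(2.4) + (-0.6)·(-0.6)) / 4 = 15.2/4 = 3.8

S is symmetric (S[j,i] = S[i,j]). Assembling:

S = [[7.3, 3.2],
 [3.2, 3.8]]


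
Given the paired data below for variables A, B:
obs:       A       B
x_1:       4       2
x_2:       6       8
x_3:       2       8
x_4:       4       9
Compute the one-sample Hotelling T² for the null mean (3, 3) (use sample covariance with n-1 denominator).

Step 1 — sample mean vector:
  mean(A) = (4 + 6 + 2 + 4) / 4 = 16/4 = 4
  mean(B) = (2 + 8 + 8 + 9) / 4 = 27/4 = 6.75
  x̄ = (4, 6.75),  deviation x̄ - mu_0 = (4, 6.75) - (3, 3) = (1, 3.75).

Step 2 — sample covariance matrix, S[i,j] = (1/(n-1)) · Σ_k (x_{k,i} - mean_i) · (x_{k,j} - mean_j), divisor n-1 = 3:
  S[A,A] = ((0)·(0) + (2)·(2) + (-2)·(-2) + (0)·(0)) / 3 = 8/3 = 2.6667
  S[A,B] = ((0)·(-4.75) + (2)·(1.25) + (-2)·(1.25) + (0)·(2.25)) / 3 = 0/3 = 0
  S[B,B] = ((-4.75)·(-4.75) + (1.25)·(1.25) + (1.25)·(1.25) + (2.25)·(2.25)) / 3 = 30.75/3 = 10.25
  S = [[2.6667, 0],
 [0, 10.25]].

Step 3 — invert S. det(S) = 2.6667·10.25 - (0)² = 27.3333.
  S^{-1} = (1/det) · [[d, -b], [-b, a]] = [[0.375, 0],
 [0, 0.0976]].

Step 4 — quadratic form (x̄ - mu_0)^T · S^{-1} · (x̄ - mu_0):
  S^{-1} · (x̄ - mu_0) = (0.375, 0.3659),
  (x̄ - mu_0)^T · [...] = (1)·(0.375) + (3.75)·(0.3659) = 1.747.

Step 5 — scale by n: T² = 4 · 1.747 = 6.9878.

T² ≈ 6.9878


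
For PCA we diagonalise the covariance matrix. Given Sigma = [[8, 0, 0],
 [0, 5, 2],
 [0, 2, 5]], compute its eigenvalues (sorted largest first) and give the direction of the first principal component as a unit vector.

Step 1 — characteristic polynomial p(λ) = det(λI - Sigma) = λ³ - tr·λ² + c_1·λ - det, where tr = trace, c_1 = sum of the principal 2×2 minors, det = det(Sigma):
  tr = 8 + 5 + 5 = 18,
  c_1 = (8·5 - (0)²) + (8·5 - (0)²) + (5·5 - (2)²) = 40 + 40 + 21 = 101,
  det = 8·(5·5 - (2)²) - (0)·((0)·5 - (2)·(0)) + (0)·((0)·(2) - 5·(0)) = 8·(21) - (0)·(0) + (0)·(0) = 168.
  So p(λ) = λ³ - 18λ² + 101λ - 168.
Step 2 — look for an integer root (rational root theorem: any rational root is an integer divisor of 168). Testing λ = 3:
  p(3) = 27 - 162 + 303 - 168 = 0  ✓
  Dividing out (λ - 3): p(λ) = (λ - 3)(λ² - 15λ + 56).
Step 3 — remaining eigenvalues from the quadratic λ² - 15λ + 56 = 0:
  Δ = 15² - 4·56 = 225 - 224 = 1,  λ = (15 ± √1)/2 = (15 ± 1)/2 = 8 or 7.
  Sorted: λ_1 = 8,  λ_2 = 7,  λ_3 = 3  (check: sum = 18 = tr ✓).

Step 4 — unit eigenvector for λ_1 = 8: v spans the null space of (Sigma - λ_1 I), whose rows are
  r_1 = (0, 0, 0),  r_2 = (0, -3, 2),  r_3 = (0, 2, -3).
  v is orthogonal to every row, so take v ∝ r_2 × r_3 = ((-3)·(-3) - (2)·(2), (2)·(0) - (0)·(-3), (0)·(2) - (-3)·(0)) = (5, 0, 0).
  Rescale (divide by 5): u = (1, 0, 0).
  ||u|| = √((1)² + (0)² + (0)²) = √(1) = 1,  v_1 = u/||u|| ≈ (1, 0, 0) (||v_1|| = 1).

λ_1 = 8,  λ_2 = 7,  λ_3 = 3;  v_1 ≈ (1, 0, 0)


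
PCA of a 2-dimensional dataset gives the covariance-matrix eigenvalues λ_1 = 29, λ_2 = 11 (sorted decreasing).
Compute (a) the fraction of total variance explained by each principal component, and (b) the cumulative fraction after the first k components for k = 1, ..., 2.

Step 1 — total variance = trace(Sigma) = Σ λ_i = 29 + 11 = 40.

Step 2 — fraction explained by component i = λ_i / Σ λ:
  PC1: 29/40 = 0.725
  PC2: 11/40 = 0.275

Step 3 — cumulative fraction after k components = (λ_1 + ... + λ_k) / Σ λ:
  k = 1: 29/40 = 0.725
  k = 2: (29 + 11)/40 = 40/40 = 1

Summary (fraction, with percent):

explained: PC1 0.725 (72.5%), PC2 0.275 (27.5%);  cumulative: 0.725, 1


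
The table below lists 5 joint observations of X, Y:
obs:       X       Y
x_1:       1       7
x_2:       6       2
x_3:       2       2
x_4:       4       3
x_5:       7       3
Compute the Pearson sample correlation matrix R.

Step 1 — column means:
  mean(X) = (1 + 6 + 2 + 4 + 7) / 5 = 20/5 = 4
  mean(Y) = (7 + 2 + 2 + 3 + 3) / 5 = 17/5 = 3.4

Step 2 — sample variances and covariances s[i,j] = (1/(n-1)) · Σ_k (x_{k,i} - mean_i) · (x_{k,j} - mean_j), with n-1 = 4:
  s[X,X] = ((-3)·(-3) + (2)·(2) + (-2)·(-2) + (0)·(0) + (3)·(3)) / 4 = 26/4 = 6.5
  s[X,Y] = ((-3)·(3.6) + (2)·(-1.4) + (-2)·(-1.4) + (0)·(-0.4) + (3)·(-0.4)) / 4 = -12/4 = -3
  s[Y,Y] = ((3.6)·(3.6) + (-1.4)·(-1.4) + (-1.4)·(-1.4) + (-0.4)·(-0.4) + (-0.4)·(-0.4)) / 4 = 17.2/4 = 4.3
  Sample standard deviations s_i = √(s[i,i]):
  s(X) = √(6.5) = 2.5495
  s(Y) = √(4.3) = 2.0736

Step 3 — r_{ij} = s_{ij} / (s_i · s_j):
  r[X,X] = 1 (diagonal).
  r[X,Y] = -3 / (2.5495 · 2.0736) = -3 / 5.2868 = -0.5675
  r[Y,Y] = 1 (diagonal).

R is symmetric with unit diagonal. Assembling:

R = [[1, -0.5675],
 [-0.5675, 1]]


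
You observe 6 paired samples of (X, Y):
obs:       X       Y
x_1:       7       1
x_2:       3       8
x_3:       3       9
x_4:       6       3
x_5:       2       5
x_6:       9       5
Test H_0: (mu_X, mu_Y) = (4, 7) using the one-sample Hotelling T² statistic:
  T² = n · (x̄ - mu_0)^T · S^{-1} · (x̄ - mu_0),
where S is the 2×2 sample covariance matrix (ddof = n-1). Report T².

Step 1 — sample mean vector:
  mean(X) = (7 + 3 + 3 + 6 + 2 + 9) / 6 = 30/6 = 5
  mean(Y) = (1 + 8 + 9 + 3 + 5 + 5) / 6 = 31/6 = 5.1667
  x̄ = (5, 5.1667),  deviation x̄ - mu_0 = (5, 5.1667) - (4, 7) = (1, -1.8333).

Step 2 — sample covariance matrix, S[i,j] = (1/(n-1)) · Σ_k (x_{k,i} - mean_i) · (x_{k,j} - mean_j), divisor n-1 = 5:
  S[X,X] = ((2)·(2) + (-2)·(-2) + (-2)·(-2) + (1)·(1) + (-3)·(-3) + (4)·(4)) / 5 = 38/5 = 7.6
  S[X,Y] = ((2)·(-4.1667) + (-2)·(2.8333) + (-2)·(3.8333) + (1)·(-2.1667) + (-3)·(-0.1667) + (4)·(-0.1667)) / 5 = -24/5 = -4.8
  S[Y,Y] = ((-4.1667)·(-4.1667) + (2.8333)·(2.8333) + (3.8333)·(3.8333) + (-2.1667)·(-2.1667) + (-0.1667)·(-0.1667) + (-0.1667)·(-0.1667)) / 5 = 44.8333/5 = 8.9667
  S = [[7.6, -4.8],
 [-4.8, 8.9667]].

Step 3 — invert S. det(S) = 7.6·8.9667 - (-4.8)² = 45.1067.
  S^{-1} = (1/det) · [[d, -b], [-b, a]] = [[0.1988, 0.1064],
 [0.1064, 0.1685]].

Step 4 — quadratic form (x̄ - mu_0)^T · S^{-1} · (x̄ - mu_0):
  S^{-1} · (x̄ - mu_0) = (0.0037, -0.2025),
  (x̄ - mu_0)^T · [...] = (1)·(0.0037) + (-1.8333)·(-0.2025) = 0.3749.

Step 5 — scale by n: T² = 6 · 0.3749 = 2.2495.

T² ≈ 2.2495


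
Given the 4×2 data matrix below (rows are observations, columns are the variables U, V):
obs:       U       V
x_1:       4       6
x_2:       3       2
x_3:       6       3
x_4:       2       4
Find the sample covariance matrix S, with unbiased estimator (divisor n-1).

Step 1 — column means:
  mean(U) = (4 + 3 + 6 + 2) / 4 = 15/4 = 3.75
  mean(V) = (6 + 2 + 3 + 4) / 4 = 15/4 = 3.75

Step 2 — sample covariance S[i,j] = (1/(n-1)) · Σ_k (x_{k,i} - mean_i) · (x_{k,j} - mean_j), with n-1 = 3.
  S[U,U] = ((0.25)·(0.25) + (-0.75)·(-0.75) + (2.25)·(2.25) + (-1.75)·(-1.75)) / 3 = 8.75/3 = 2.9167
  S[U,V] = ((0.25)·(2.25) + (-0.75)·(-1.75) + (2.25)·(-0.75) + (-1.75)·(0.25)) / 3 = -0.25/3 = -0.0833
  S[V,V] = ((2.25)·(2.25) + (-1.75)·(-1.75) + (-0.75)·(-0.75) + (0.25)·(0.25)) / 3 = 8.75/3 = 2.9167

S is symmetric (S[j,i] = S[i,j]). Assembling:

S = [[2.9167, -0.0833],
 [-0.0833, 2.9167]]


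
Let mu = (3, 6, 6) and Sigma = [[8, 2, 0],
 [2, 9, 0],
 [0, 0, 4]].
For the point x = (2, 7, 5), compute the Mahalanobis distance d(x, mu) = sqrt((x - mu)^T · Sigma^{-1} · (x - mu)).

Step 1 — centre the observation: (x - mu) = (-1, 1, -1).

Step 2 — invert Sigma (cofactor / det for 3×3, or solve directly):
  Sigma^{-1} = [[0.1324, -0.0294, 0],
 [-0.0294, 0.1176, 0],
 [0, 0, 0.25]].

Step 3 — form the quadratic (x - mu)^T · Sigma^{-1} · (x - mu):
  Sigma^{-1} · (x - mu) = (-0.1618, 0.1471, -0.25).
  (x - mu)^T · [Sigma^{-1} · (x - mu)] = (-1)·(-0.1618) + (1)·(0.1471) + (-1)·(-0.25) = 0.5588.

Step 4 — take square root: d = √(0.5588) ≈ 0.7475.

d(x, mu) = √(0.5588) ≈ 0.7475


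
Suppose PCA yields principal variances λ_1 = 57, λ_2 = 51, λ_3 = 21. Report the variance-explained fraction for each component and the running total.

Step 1 — total variance = trace(Sigma) = Σ λ_i = 57 + 51 + 21 = 129.

Step 2 — fraction explained by component i = λ_i / Σ λ:
  PC1: 57/129 = 0.4419
  PC2: 51/129 = 0.3953
  PC3: 21/129 = 0.1628

Step 3 — cumulative fraction after k components = (λ_1 + ... + λ_k) / Σ λ:
  k = 1: 57/129 = 0.4419
  k = 2: (57 + 51)/129 = 108/129 = 0.8372
  k = 3: (57 + 51 + 21)/129 = 129/129 = 1

Summary (fraction, with percent):

explained: PC1 0.4419 (44.19%), PC2 0.3953 (39.53%), PC3 0.1628 (16.28%);  cumulative: 0.4419, 0.8372, 1


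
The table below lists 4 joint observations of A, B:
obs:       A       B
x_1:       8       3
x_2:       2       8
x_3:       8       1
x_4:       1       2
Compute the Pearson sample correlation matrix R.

Step 1 — column means:
  mean(A) = (8 + 2 + 8 + 1) / 4 = 19/4 = 4.75
  mean(B) = (3 + 8 + 1 + 2) / 4 = 14/4 = 3.5

Step 2 — sample variances and covariances s[i,j] = (1/(n-1)) · Σ_k (x_{k,i} - mean_i) · (x_{k,j} - mean_j), with n-1 = 3:
  s[A,A] = ((3.25)·(3.25) + (-2.75)·(-2.75) + (3.25)·(3.25) + (-3.75)·(-3.75)) / 3 = 42.75/3 = 14.25
  s[A,B] = ((3.25)·(-0.5) + (-2.75)·(4.5) + (3.25)·(-2.5) + (-3.75)·(-1.5)) / 3 = -16.5/3 = -5.5
  s[B,B] = ((-0.5)·(-0.5) + (4.5)·(4.5) + (-2.5)·(-2.5) + (-1.5)·(-1.5)) / 3 = 29/3 = 9.6667
  Sample standard deviations s_i = √(s[i,i]):
  s(A) = √(14.25) = 3.7749
  s(B) = √(9.6667) = 3.1091

Step 3 — r_{ij} = s_{ij} / (s_i · s_j):
  r[A,A] = 1 (diagonal).
  r[A,B] = -5.5 / (3.7749 · 3.1091) = -5.5 / 11.7367 = -0.4686
  r[B,B] = 1 (diagonal).

R is symmetric with unit diagonal. Assembling:

R = [[1, -0.4686],
 [-0.4686, 1]]


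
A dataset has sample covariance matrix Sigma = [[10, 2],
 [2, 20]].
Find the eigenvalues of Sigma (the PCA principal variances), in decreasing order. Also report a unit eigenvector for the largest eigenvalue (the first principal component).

Step 1 — characteristic polynomial of 2×2 Sigma:
  det(Sigma - λI) = λ² - trace · λ + det = 0.
  trace = 10 + 20 = 30, det = 10·20 - (2)² = 196.
Step 2 — discriminant:
  Δ = trace² - 4·det = 900 - 784 = 116.
Step 3 — eigenvalues:
  λ = (trace ± √Δ)/2 = (30 ± 10.7703)/2,
  λ_1 = 20.3852,  λ_2 = 9.6148.

Step 4 — unit eigenvector for λ_1: solve (Sigma - λ_1 I)v = 0. First row:
  (10 - 20.3852)·v_x + (2)·v_y = 0, i.e. (-10.3852)·v_x + (2)·v_y = 0,
  so v ∝ (b, λ_1 - a) = (2, 10.3852) = u.
  ||u|| = √((2)² + (10.3852)²) = √(111.8516) ≈ 10.576,
  v_1 = u/||u|| ≈ (0.1891, 0.982) (||v_1|| = 1).

λ_1 = 20.3852,  λ_2 = 9.6148;  v_1 ≈ (0.1891, 0.982)


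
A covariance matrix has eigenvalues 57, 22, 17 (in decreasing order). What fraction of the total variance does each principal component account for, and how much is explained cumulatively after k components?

Step 1 — total variance = trace(Sigma) = Σ λ_i = 57 + 22 + 17 = 96.

Step 2 — fraction explained by component i = λ_i / Σ λ:
  PC1: 57/96 = 0.5938
  PC2: 22/96 = 0.2292
  PC3: 17/96 = 0.1771

Step 3 — cumulative fraction after k components = (λ_1 + ... + λ_k) / Σ λ:
  k = 1: 57/96 = 0.5938
  k = 2: (57 + 22)/96 = 79/96 = 0.8229
  k = 3: (57 + 22 + 17)/96 = 96/96 = 1

Summary (fraction, with percent):

explained: PC1 0.5938 (59.38%), PC2 0.2292 (22.92%), PC3 0.1771 (17.71%);  cumulative: 0.5938, 0.8229, 1


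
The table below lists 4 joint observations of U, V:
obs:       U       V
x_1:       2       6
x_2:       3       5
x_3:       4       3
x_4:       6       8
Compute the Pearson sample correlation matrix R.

Step 1 — column means:
  mean(U) = (2 + 3 + 4 + 6) / 4 = 15/4 = 3.75
  mean(V) = (6 + 5 + 3 + 8) / 4 = 22/4 = 5.5

Step 2 — sample variances and covariances s[i,j] = (1/(n-1)) · Σ_k (x_{k,i} - mean_i) · (x_{k,j} - mean_j), with n-1 = 3:
  s[U,U] = ((-1.75)·(-1.75) + (-0.75)·(-0.75) + (0.25)·(0.25) + (2.25)·(2.25)) / 3 = 8.75/3 = 2.9167
  s[U,V] = ((-1.75)·(0.5) + (-0.75)·(-0.5) + (0.25)·(-2.5) + (2.25)·(2.5)) / 3 = 4.5/3 = 1.5
  s[V,V] = ((0.5)·(0.5) + (-0.5)·(-0.5) + (-2.5)·(-2.5) + (2.5)·(2.5)) / 3 = 13/3 = 4.3333
  Sample standard deviations s_i = √(s[i,i]):
  s(U) = √(2.9167) = 1.7078
  s(V) = √(4.3333) = 2.0817

Step 3 — r_{ij} = s_{ij} / (s_i · s_j):
  r[U,U] = 1 (diagonal).
  r[U,V] = 1.5 / (1.7078 · 2.0817) = 1.5 / 3.5551 = 0.4219
  r[V,V] = 1 (diagonal).

R is symmetric with unit diagonal. Assembling:

R = [[1, 0.4219],
 [0.4219, 1]]


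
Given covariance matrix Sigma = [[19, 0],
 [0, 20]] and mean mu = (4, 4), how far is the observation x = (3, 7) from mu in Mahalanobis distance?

Step 1 — centre the observation: (x - mu) = (-1, 3).

Step 2 — invert Sigma. det(Sigma) = 19·20 - (0)² = 380.
  Sigma^{-1} = (1/det) · [[d, -b], [-b, a]] = [[0.0526, 0],
 [0, 0.05]].

Step 3 — form the quadratic (x - mu)^T · Sigma^{-1} · (x - mu):
  Sigma^{-1} · (x - mu) = (-0.0526, 0.15).
  (x - mu)^T · [Sigma^{-1} · (x - mu)] = (-1)·(-0.0526) + (3)·(0.15) = 0.5026.

Step 4 — take square root: d = √(0.5026) ≈ 0.709.

d(x, mu) = √(0.5026) ≈ 0.709


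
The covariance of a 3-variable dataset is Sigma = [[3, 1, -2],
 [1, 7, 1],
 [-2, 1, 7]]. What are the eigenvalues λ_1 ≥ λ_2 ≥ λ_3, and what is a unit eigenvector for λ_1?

Step 1 — characteristic polynomial p(λ) = det(λI - Sigma) = λ³ - tr·λ² + c_1·λ - det, where tr = trace, c_1 = sum of the principal 2×2 minors, det = det(Sigma):
  tr = 3 + 7 + 7 = 17,
  c_1 = (3·7 - (1)²) + (3·7 - (-2)²) + (7·7 - (1)²) = 20 + 17 + 48 = 85,
  det = 3·(7·7 - (1)²) - (1)·((1)·7 - (1)·(-2)) + (-2)·((1)·(1) - 7·(-2)) = 3·(48) - (1)·(9) + (-2)·(15) = 105.
  So p(λ) = λ³ - 17λ² + 85λ - 105.
Step 2 — look for an integer root (rational root theorem: any rational root is an integer divisor of 105). Testing λ = 7:
  p(7) = 343 - 833 + 595 - 105 = 0  ✓
  Dividing out (λ - 7): p(λ) = (λ - 7)(λ² - 10λ + 15).
Step 3 — remaining eigenvalues from the quadratic λ² - 10λ + 15 = 0:
  Δ = 10² - 4·15 = 100 - 60 = 40,  λ = (10 ± √40)/2 = (10 ± 6.3246)/2 ≈ 8.1623 or 1.8377.
  Sorted: λ_1 = 8.1623,  λ_2 = 7,  λ_3 = 1.8377  (check: sum = 17 = tr ✓).

Step 4 — unit eigenvector for λ_1 ≈ 8.1623: v spans the null space of (Sigma - λ_1 I), whose rows are
  r_1 = (-5.1623, 1, -2),  r_2 = (1, -1.1623, 1),  r_3 = (-2, 1, -1.1623).
  v is orthogonal to every row, so take v ∝ r_1 × r_2 = ((1)·(1) - (-2)·(-1.1623), (-2)·(1) - (-5.1623)·(1), (-5.1623)·(-1.1623) - (1)·(1)) ≈ (-1.3246, 3.1623, 5).
  Rescale (multiply by -1 so the first nonzero entry is positive): u = (1.3246, -3.1623, -5).
  ||u|| = √((1.3246)² + (-3.1623)² + (-5)²) = √(36.7544) ≈ 6.0625,  v_1 = u/||u|| ≈ (0.2185, -0.5216, -0.8247) (||v_1|| = 1).

λ_1 = 8.1623,  λ_2 = 7,  λ_3 = 1.8377;  v_1 ≈ (0.2185, -0.5216, -0.8247)


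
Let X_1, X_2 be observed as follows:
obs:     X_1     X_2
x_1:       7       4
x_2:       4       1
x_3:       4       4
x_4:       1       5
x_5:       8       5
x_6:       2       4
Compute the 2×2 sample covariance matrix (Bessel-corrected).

Step 1 — column means:
  mean(X_1) = (7 + 4 + 4 + 1 + 8 + 2) / 6 = 26/6 = 4.3333
  mean(X_2) = (4 + 1 + 4 + 5 + 5 + 4) / 6 = 23/6 = 3.8333

Step 2 — sample covariance S[i,j] = (1/(n-1)) · Σ_k (x_{k,i} - mean_i) · (x_{k,j} - mean_j), with n-1 = 5.
  S[X_1,X_1] = ((2.6667)·(2.6667) + (-0.3333)·(-0.3333) + (-0.3333)·(-0.3333) + (-3.3333)·(-3.3333) + (3.6667)·(3.6667) + (-2.3333)·(-2.3333)) / 5 = 37.3333/5 = 7.4667
  S[X_1,X_2] = ((2.6667)·(0.1667) + (-0.3333)·(-2.8333) + (-0.3333)·(0.1667) + (-3.3333)·(1.1667) + (3.6667)·(1.1667) + (-2.3333)·(0.1667)) / 5 = 1.3333/5 = 0.2667
  S[X_2,X_2] = ((0.1667)·(0.1667) + (-2.8333)·(-2.8333) + (0.1667)·(0.1667) + (1.1667)·(1.1667) + (1.1667)·(1.1667) + (0.1667)·(0.1667)) / 5 = 10.8333/5 = 2.1667

S is symmetric (S[j,i] = S[i,j]). Assembling:

S = [[7.4667, 0.2667],
 [0.2667, 2.1667]]


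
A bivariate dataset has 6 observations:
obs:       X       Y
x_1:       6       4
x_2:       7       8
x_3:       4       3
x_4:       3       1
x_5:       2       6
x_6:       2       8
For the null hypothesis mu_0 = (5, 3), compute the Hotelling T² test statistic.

Step 1 — sample mean vector:
  mean(X) = (6 + 7 + 4 + 3 + 2 + 2) / 6 = 24/6 = 4
  mean(Y) = (4 + 8 + 3 + 1 + 6 + 8) / 6 = 30/6 = 5
  x̄ = (4, 5),  deviation x̄ - mu_0 = (4, 5) - (5, 3) = (-1, 2).

Step 2 — sample covariance matrix, S[i,j] = (1/(n-1)) · Σ_k (x_{k,i} - mean_i) · (x_{k,j} - mean_j), divisor n-1 = 5:
  S[X,X] = ((2)·(2) + (3)·(3) + (0)·(0) + (-1)·(-1) + (-2)·(-2) + (-2)·(-2)) / 5 = 22/5 = 4.4
  S[X,Y] = ((2)·(-1) + (3)·(3) + (0)·(-2) + (-1)·(-4) + (-2)·(1) + (-2)·(3)) / 5 = 3/5 = 0.6
  S[Y,Y] = ((-1)·(-1) + (3)·(3) + (-2)·(-2) + (-4)·(-4) + (1)·(1) + (3)·(3)) / 5 = 40/5 = 8
  S = [[4.4, 0.6],
 [0.6, 8]].

Step 3 — invert S. det(S) = 4.4·8 - (0.6)² = 34.84.
  S^{-1} = (1/det) · [[d, -b], [-b, a]] = [[0.2296, -0.0172],
 [-0.0172, 0.1263]].

Step 4 — quadratic form (x̄ - mu_0)^T · S^{-1} · (x̄ - mu_0):
  S^{-1} · (x̄ - mu_0) = (-0.2641, 0.2698),
  (x̄ - mu_0)^T · [...] = (-1)·(-0.2641) + (2)·(0.2698) = 0.8037.

Step 5 — scale by n: T² = 6 · 0.8037 = 4.822.

T² ≈ 4.822


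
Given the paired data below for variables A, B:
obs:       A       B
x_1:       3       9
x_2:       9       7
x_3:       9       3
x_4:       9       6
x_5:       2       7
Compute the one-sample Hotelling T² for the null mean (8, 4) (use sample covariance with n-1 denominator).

Step 1 — sample mean vector:
  mean(A) = (3 + 9 + 9 + 9 + 2) / 5 = 32/5 = 6.4
  mean(B) = (9 + 7 + 3 + 6 + 7) / 5 = 32/5 = 6.4
  x̄ = (6.4, 6.4),  deviation x̄ - mu_0 = (6.4, 6.4) - (8, 4) = (-1.6, 2.4).

Step 2 — sample covariance matrix, S[i,j] = (1/(n-1)) · Σ_k (x_{k,i} - mean_i) · (x_{k,j} - mean_j), divisor n-1 = 4:
  S[A,A] = ((-3.4)·(-3.4) + (2.6)·(2.6) + (2.6)·(2.6) + (2.6)·(2.6) + (-4.4)·(-4.4)) / 4 = 51.2/4 = 12.8
  S[A,B] = ((-3.4)·(2.6) + (2.6)·(0.6) + (2.6)·(-3.4) + (2.6)·(-0.4) + (-4.4)·(0.6)) / 4 = -19.8/4 = -4.95
  S[B,B] = ((2.6)·(2.6) + (0.6)·(0.6) + (-3.4)·(-3.4) + (-0.4)·(-0.4) + (0.6)·(0.6)) / 4 = 19.2/4 = 4.8
  S = [[12.8, -4.95],
 [-4.95, 4.8]].

Step 3 — invert S. det(S) = 12.8·4.8 - (-4.95)² = 36.9375.
  S^{-1} = (1/det) · [[d, -b], [-b, a]] = [[0.1299, 0.134],
 [0.134, 0.3465]].

Step 4 — quadratic form (x̄ - mu_0)^T · S^{-1} · (x̄ - mu_0):
  S^{-1} · (x̄ - mu_0) = (0.1137, 0.6173),
  (x̄ - mu_0)^T · [...] = (-1.6)·(0.1137) + (2.4)·(0.6173) = 1.2995.

Step 5 — scale by n: T² = 5 · 1.2995 = 6.4975.

T² ≈ 6.4975


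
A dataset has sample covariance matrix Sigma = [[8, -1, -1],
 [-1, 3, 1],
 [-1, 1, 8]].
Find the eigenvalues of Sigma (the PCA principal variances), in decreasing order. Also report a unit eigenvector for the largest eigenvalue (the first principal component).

Step 1 — characteristic polynomial p(λ) = det(λI - Sigma) = λ³ - tr·λ² + c_1·λ - det, where tr = trace, c_1 = sum of the principal 2×2 minors, det = det(Sigma):
  tr = 8 + 3 + 8 = 19,
  c_1 = (8·3 - (-1)²) + (8·8 - (-1)²) + (3·8 - (1)²) = 23 + 63 + 23 = 109,
  det = 8·(3·8 - (1)²) - (-1)·((-1)·8 - (1)·(-1)) + (-1)·((-1)·(1) - 3·(-1)) = 8·(23) - (-1)·(-7) + (-1)·(2) = 175.
  So p(λ) = λ³ - 19λ² + 109λ - 175.
Step 2 — look for an integer root (rational root theorem: any rational root is an integer divisor of 175). Testing λ = 7:
  p(7) = 343 - 931 + 763 - 175 = 0  ✓
  Dividing out (λ - 7): p(λ) = (λ - 7)(λ² - 12λ + 25).
Step 3 — remaining eigenvalues from the quadratic λ² - 12λ + 25 = 0:
  Δ = 12² - 4·25 = 144 - 100 = 44,  λ = (12 ± √44)/2 = (12 ± 6.6332)/2 ≈ 9.3166 or 2.6834.
  Sorted: λ_1 = 9.3166,  λ_2 = 7,  λ_3 = 2.6834  (check: sum = 19 = tr ✓).

Step 4 — unit eigenvector for λ_1 ≈ 9.3166: v spans the null space of (Sigma - λ_1 I), whose rows are
  r_1 = (-1.3166, -1, -1),  r_2 = (-1, -6.3166, 1),  r_3 = (-1, 1, -1.3166).
  v is orthogonal to every row, so take v ∝ r_1 × r_2 = ((-1)·(1) - (-1)·(-6.3166), (-1)·(-1) - (-1.3166)·(1), (-1.3166)·(-6.3166) - (-1)·(-1)) ≈ (-7.3166, 2.3166, 7.3166).
  Rescale (multiply by -1 so the first nonzero entry is positive): u = (7.3166, -2.3166, -7.3166).
  ||u|| = √((7.3166)² + (-2.3166)² + (-7.3166)²) = √(112.4327) ≈ 10.6034,  v_1 = u/||u|| ≈ (0.69, -0.2185, -0.69) (||v_1|| = 1).

λ_1 = 9.3166,  λ_2 = 7,  λ_3 = 2.6834;  v_1 ≈ (0.69, -0.2185, -0.69)


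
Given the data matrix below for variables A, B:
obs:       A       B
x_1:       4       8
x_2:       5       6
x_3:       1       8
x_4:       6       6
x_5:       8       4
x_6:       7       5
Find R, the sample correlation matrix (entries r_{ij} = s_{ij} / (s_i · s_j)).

Step 1 — column means:
  mean(A) = (4 + 5 + 1 + 6 + 8 + 7) / 6 = 31/6 = 5.1667
  mean(B) = (8 + 6 + 8 + 6 + 4 + 5) / 6 = 37/6 = 6.1667

Step 2 — sample variances and covariances s[i,j] = (1/(n-1)) · Σ_k (x_{k,i} - mean_i) · (x_{k,j} - mean_j), with n-1 = 5:
  s[A,A] = ((-1.1667)·(-1.1667) + (-0.1667)·(-0.1667) + (-4.1667)·(-4.1667) + (0.8333)·(0.8333) + (2.8333)·(2.8333) + (1.8333)·(1.8333)) / 5 = 30.8333/5 = 6.1667
  s[A,B] = ((-1.1667)·(1.8333) + (-0.1667)·(-0.1667) + (-4.1667)·(1.8333) + (0.8333)·(-0.1667) + (2.8333)·(-2.1667) + (1.8333)·(-1.1667)) / 5 = -18.1667/5 = -3.6333
  s[B,B] = ((1.8333)·(1.8333) + (-0.1667)·(-0.1667) + (1.8333)·(1.8333) + (-0.1667)·(-0.1667) + (-2.1667)·(-2.1667) + (-1.1667)·(-1.1667)) / 5 = 12.8333/5 = 2.5667
  Sample standard deviations s_i = √(s[i,i]):
  s(A) = √(6.1667) = 2.4833
  s(B) = √(2.5667) = 1.6021

Step 3 — r_{ij} = s_{ij} / (s_i · s_j):
  r[A,A] = 1 (diagonal).
  r[A,B] = -3.6333 / (2.4833 · 1.6021) = -3.6333 / 3.9784 = -0.9133
  r[B,B] = 1 (diagonal).

R is symmetric with unit diagonal. Assembling:

R = [[1, -0.9133],
 [-0.9133, 1]]
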